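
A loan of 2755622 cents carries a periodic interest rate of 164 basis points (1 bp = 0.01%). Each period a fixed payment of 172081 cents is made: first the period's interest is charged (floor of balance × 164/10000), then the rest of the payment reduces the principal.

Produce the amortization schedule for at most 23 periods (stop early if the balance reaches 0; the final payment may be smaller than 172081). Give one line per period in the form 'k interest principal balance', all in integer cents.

1 45192 126889 2628733
2 43111 128970 2499763
3 40996 131085 2368678
4 38846 133235 2235443
5 36661 135420 2100023
6 34440 137641 1962382
7 32183 139898 1822484
8 29888 142193 1680291
9 27556 144525 1535766
10 25186 146895 1388871
11 22777 149304 1239567
12 20328 151753 1087814
13 17840 154241 933573
14 15310 156771 776802
15 12739 159342 617460
16 10126 161955 455505
17 7470 164611 290894
18 4770 167311 123583
19 2026 123583 0

1. interest=⌊2755622·164/10000⌋=45192; principal=172081-45192=126889; balance=2755622-126889=2628733
2. interest=⌊2628733·164/10000⌋=43111; principal=172081-43111=128970; balance=2628733-128970=2499763
3. interest=⌊2499763·164/10000⌋=40996; principal=172081-40996=131085; balance=2499763-131085=2368678
4. interest=⌊2368678·164/10000⌋=38846; principal=172081-38846=133235; balance=2368678-133235=2235443
5. interest=⌊2235443·164/10000⌋=36661; principal=172081-36661=135420; balance=2235443-135420=2100023
6. interest=⌊2100023·164/10000⌋=34440; principal=172081-34440=137641; balance=2100023-137641=1962382
7. interest=⌊1962382·164/10000⌋=32183; principal=172081-32183=139898; balance=1962382-139898=1822484
8. interest=⌊1822484·164/10000⌋=29888; principal=172081-29888=142193; balance=1822484-142193=1680291
9. interest=⌊1680291·164/10000⌋=27556; principal=172081-27556=144525; balance=1680291-144525=1535766
10. interest=⌊1535766·164/10000⌋=25186; principal=172081-25186=146895; balance=1535766-146895=1388871
11. interest=⌊1388871·164/10000⌋=22777; principal=172081-22777=149304; balance=1388871-149304=1239567
12. interest=⌊1239567·164/10000⌋=20328; principal=172081-20328=151753; balance=1239567-151753=1087814
13. interest=⌊1087814·164/10000⌋=17840; principal=172081-17840=154241; balance=1087814-154241=933573
14. interest=⌊933573·164/10000⌋=15310; principal=172081-15310=156771; balance=933573-156771=776802
15. interest=⌊776802·164/10000⌋=12739; principal=172081-12739=159342; balance=776802-159342=617460
16. interest=⌊617460·164/10000⌋=10126; principal=172081-10126=161955; balance=617460-161955=455505
17. interest=⌊455505·164/10000⌋=7470; principal=172081-7470=164611; balance=455505-164611=290894
18. interest=⌊290894·164/10000⌋=4770; principal=172081-4770=167311; balance=290894-167311=123583
19. interest=⌊123583·164/10000⌋=2026; principal=min(172081-2026,123583)=123583; balance=123583-123583=0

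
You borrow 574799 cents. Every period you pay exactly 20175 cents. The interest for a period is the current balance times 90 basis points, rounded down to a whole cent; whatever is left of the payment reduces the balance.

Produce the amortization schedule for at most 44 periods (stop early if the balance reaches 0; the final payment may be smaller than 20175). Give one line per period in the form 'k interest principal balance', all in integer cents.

1. interest=⌊574799·90/10000⌋=5173; principal=20175-5173=15002; balance=574799-15002=559797
2. interest=⌊559797·90/10000⌋=5038; principal=20175-5038=15137; balance=559797-15137=544660
3. interest=⌊544660·90/10000⌋=4901; principal=20175-4901=15274; balance=544660-15274=529386
4. interest=⌊529386·90/10000⌋=4764; principal=20175-4764=15411; balance=529386-15411=513975
5. interest=⌊513975·90/10000⌋=4625; principal=20175-4625=15550; balance=513975-15550=498425
6. interest=⌊498425·90/10000⌋=4485; principal=20175-4485=15690; balance=498425-15690=482735
7. interest=⌊482735·90/10000⌋=4344; principal=20175-4344=15831; balance=482735-15831=466904
8. interest=⌊466904·90/10000⌋=4202; principal=20175-4202=15973; balance=466904-15973=450931
9. interest=⌊450931·90/10000⌋=4058; principal=20175-4058=16117; balance=450931-16117=434814
10. interest=⌊434814·90/10000⌋=3913; principal=20175-3913=16262; balance=434814-16262=418552
11. interest=⌊418552·90/10000⌋=3766; principal=20175-3766=16409; balance=418552-16409=402143
12. interest=⌊402143·90/10000⌋=3619; principal=20175-3619=16556; balance=402143-16556=385587
13. interest=⌊385587·90/10000⌋=3470; principal=20175-3470=16705; balance=385587-16705=368882
14. interest=⌊368882·90/10000⌋=3319; principal=20175-3319=16856; balance=368882-16856=352026
15. interest=⌊352026·90/10000⌋=3168; principal=20175-3168=17007; balance=352026-17007=335019
16. interest=⌊335019·90/10000⌋=3015; principal=20175-3015=17160; balance=335019-17160=317859
17. interest=⌊317859·90/10000⌋=2860; principal=20175-2860=17315; balance=317859-17315=300544
18. interest=⌊300544·90/10000⌋=2704; principal=20175-2704=17471; balance=300544-17471=283073
19. interest=⌊283073·90/10000⌋=2547; principal=20175-2547=17628; balance=283073-17628=265445
20. interest=⌊265445·90/10000⌋=2389; principal=20175-2389=17786; balance=265445-17786=247659
21. interest=⌊247659·90/10000⌋=2228; principal=20175-2228=17947; balance=247659-17947=229712
22. interest=⌊229712·90/10000⌋=2067; principal=20175-2067=18108; balance=229712-18108=211604
23. interest=⌊211604·90/10000⌋=1904; principal=20175-1904=18271; balance=211604-18271=193333
24. interest=⌊193333·90/10000⌋=1739; principal=20175-1739=18436; balance=193333-18436=174897
25. interest=⌊174897·90/10000⌋=1574; principal=20175-1574=18601; balance=174897-18601=156296
26. interest=⌊156296·90/10000⌋=1406; principal=20175-1406=18769; balance=156296-18769=137527
27. interest=⌊137527·90/10000⌋=1237; principal=20175-1237=18938; balance=137527-18938=118589
28. interest=⌊118589·90/10000⌋=1067; principal=20175-1067=19108; balance=118589-19108=99481
29. interest=⌊99481·90/10000⌋=895; principal=20175-895=19280; balance=99481-19280=80201
30. interest=⌊80201·90/10000⌋=721; principal=20175-721=19454; balance=80201-19454=60747
31. interest=⌊60747·90/10000⌋=546; principal=20175-546=19629; balance=60747-19629=41118
32. interest=⌊41118·90/10000⌋=370; principal=20175-370=19805; balance=41118-19805=21313
33. interest=⌊21313·90/10000⌋=191; principal=20175-191=19984; balance=21313-19984=1329
34. interest=⌊1329·90/10000⌋=11; principal=min(20175-11,1329)=1329; balance=1329-1329=0

1 5173 15002 559797
2 5038 15137 544660
3 4901 15274 529386
4 4764 15411 513975
5 4625 15550 498425
6 4485 15690 482735
7 4344 15831 466904
8 4202 15973 450931
9 4058 16117 434814
10 3913 16262 418552
11 3766 16409 402143
12 3619 16556 385587
13 3470 16705 368882
14 3319 16856 352026
15 3168 17007 335019
16 3015 17160 317859
17 2860 17315 300544
18 2704 17471 283073
19 2547 17628 265445
20 2389 17786 247659
21 2228 17947 229712
22 2067 18108 211604
23 1904 18271 193333
24 1739 18436 174897
25 1574 18601 156296
26 1406 18769 137527
27 1237 18938 118589
28 1067 19108 99481
29 895 19280 80201
30 721 19454 60747
31 546 19629 41118
32 370 19805 21313
33 191 19984 1329
34 11 1329 0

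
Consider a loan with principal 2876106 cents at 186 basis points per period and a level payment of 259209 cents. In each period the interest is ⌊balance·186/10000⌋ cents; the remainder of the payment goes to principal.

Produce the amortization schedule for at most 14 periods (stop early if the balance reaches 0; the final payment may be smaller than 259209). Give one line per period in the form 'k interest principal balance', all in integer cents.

1. interest=⌊2876106·186/10000⌋=53495; principal=259209-53495=205714; balance=2876106-205714=2670392
2. interest=⌊2670392·186/10000⌋=49669; principal=259209-49669=209540; balance=2670392-209540=2460852
3. interest=⌊2460852·186/10000⌋=45771; principal=259209-45771=213438; balance=2460852-213438=2247414
4. interest=⌊2247414·186/10000⌋=41801; principal=259209-41801=217408; balance=2247414-217408=2030006
5. interest=⌊2030006·186/10000⌋=37758; principal=259209-37758=221451; balance=2030006-221451=1808555
6. interest=⌊1808555·186/10000⌋=33639; principal=259209-33639=225570; balance=1808555-225570=1582985
7. interest=⌊1582985·186/10000⌋=29443; principal=259209-29443=229766; balance=1582985-229766=1353219
8. interest=⌊1353219·186/10000⌋=25169; principal=259209-25169=234040; balance=1353219-234040=1119179
9. interest=⌊1119179·186/10000⌋=20816; principal=259209-20816=238393; balance=1119179-238393=880786
10. interest=⌊880786·186/10000⌋=16382; principal=259209-16382=242827; balance=880786-242827=637959
11. interest=⌊637959·186/10000⌋=11866; principal=259209-11866=247343; balance=637959-247343=390616
12. interest=⌊390616·186/10000⌋=7265; principal=259209-7265=251944; balance=390616-251944=138672
13. interest=⌊138672·186/10000⌋=2579; principal=min(259209-2579,138672)=138672; balance=138672-138672=0

1 53495 205714 2670392
2 49669 209540 2460852
3 45771 213438 2247414
4 41801 217408 2030006
5 37758 221451 1808555
6 33639 225570 1582985
7 29443 229766 1353219
8 25169 234040 1119179
9 20816 238393 880786
10 16382 242827 637959
11 11866 247343 390616
12 7265 251944 138672
13 2579 138672 0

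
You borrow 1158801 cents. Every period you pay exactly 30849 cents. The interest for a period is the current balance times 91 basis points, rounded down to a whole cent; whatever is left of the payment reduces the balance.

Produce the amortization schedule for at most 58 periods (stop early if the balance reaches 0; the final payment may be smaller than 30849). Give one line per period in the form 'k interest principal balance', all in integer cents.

1 10545 20304 1138497
2 10360 20489 1118008
3 10173 20676 1097332
4 9985 20864 1076468
5 9795 21054 1055414
6 9604 21245 1034169
7 9410 21439 1012730
8 9215 21634 991096
9 9018 21831 969265
10 8820 22029 947236
11 8619 22230 925006
12 8417 22432 902574
13 8213 22636 879938
14 8007 22842 857096
15 7799 23050 834046
16 7589 23260 810786
17 7378 23471 787315
18 7164 23685 763630
19 6949 23900 739730
20 6731 24118 715612
21 6512 24337 691275
22 6290 24559 666716
23 6067 24782 641934
24 5841 25008 616926
25 5614 25235 591691
26 5384 25465 566226
27 5152 25697 540529
28 4918 25931 514598
29 4682 26167 488431
30 4444 26405 462026
31 4204 26645 435381
32 3961 26888 408493
33 3717 27132 381361
34 3470 27379 353982
35 3221 27628 326354
36 2969 27880 298474
37 2716 28133 270341
38 2460 28389 241952
39 2201 28648 213304
40 1941 28908 184396
41 1678 29171 155225
42 1412 29437 125788
43 1144 29705 96083
44 874 29975 66108
45 601 30248 35860
46 326 30523 5337
47 48 5337 0

1. interest=⌊1158801·91/10000⌋=10545; principal=30849-10545=20304; balance=1158801-20304=1138497
2. interest=⌊1138497·91/10000⌋=10360; principal=30849-10360=20489; balance=1138497-20489=1118008
3. interest=⌊1118008·91/10000⌋=10173; principal=30849-10173=20676; balance=1118008-20676=1097332
4. interest=⌊1097332·91/10000⌋=9985; principal=30849-9985=20864; balance=1097332-20864=1076468
5. interest=⌊1076468·91/10000⌋=9795; principal=30849-9795=21054; balance=1076468-21054=1055414
6. interest=⌊1055414·91/10000⌋=9604; principal=30849-9604=21245; balance=1055414-21245=1034169
7. interest=⌊1034169·91/10000⌋=9410; principal=30849-9410=21439; balance=1034169-21439=1012730
8. interest=⌊1012730·91/10000⌋=9215; principal=30849-9215=21634; balance=1012730-21634=991096
9. interest=⌊991096·91/10000⌋=9018; principal=30849-9018=21831; balance=991096-21831=969265
10. interest=⌊969265·91/10000⌋=8820; principal=30849-8820=22029; balance=969265-22029=947236
11. interest=⌊947236·91/10000⌋=8619; principal=30849-8619=22230; balance=947236-22230=925006
12. interest=⌊925006·91/10000⌋=8417; principal=30849-8417=22432; balance=925006-22432=902574
13. interest=⌊902574·91/10000⌋=8213; principal=30849-8213=22636; balance=902574-22636=879938
14. interest=⌊879938·91/10000⌋=8007; principal=30849-8007=22842; balance=879938-22842=857096
15. interest=⌊857096·91/10000⌋=7799; principal=30849-7799=23050; balance=857096-23050=834046
16. interest=⌊834046·91/10000⌋=7589; principal=30849-7589=23260; balance=834046-23260=810786
17. interest=⌊810786·91/10000⌋=7378; principal=30849-7378=23471; balance=810786-23471=787315
18. interest=⌊787315·91/10000⌋=7164; principal=30849-7164=23685; balance=787315-23685=763630
19. interest=⌊763630·91/10000⌋=6949; principal=30849-6949=23900; balance=763630-23900=739730
20. interest=⌊739730·91/10000⌋=6731; principal=30849-6731=24118; balance=739730-24118=715612
21. interest=⌊715612·91/10000⌋=6512; principal=30849-6512=24337; balance=715612-24337=691275
22. interest=⌊691275·91/10000⌋=6290; principal=30849-6290=24559; balance=691275-24559=666716
23. interest=⌊666716·91/10000⌋=6067; principal=30849-6067=24782; balance=666716-24782=641934
24. interest=⌊641934·91/10000⌋=5841; principal=30849-5841=25008; balance=641934-25008=616926
25. interest=⌊616926·91/10000⌋=5614; principal=30849-5614=25235; balance=616926-25235=591691
26. interest=⌊591691·91/10000⌋=5384; principal=30849-5384=25465; balance=591691-25465=566226
27. interest=⌊566226·91/10000⌋=5152; principal=30849-5152=25697; balance=566226-25697=540529
28. interest=⌊540529·91/10000⌋=4918; principal=30849-4918=25931; balance=540529-25931=514598
29. interest=⌊514598·91/10000⌋=4682; principal=30849-4682=26167; balance=514598-26167=488431
30. interest=⌊488431·91/10000⌋=4444; principal=30849-4444=26405; balance=488431-26405=462026
31. interest=⌊462026·91/10000⌋=4204; principal=30849-4204=26645; balance=462026-26645=435381
32. interest=⌊435381·91/10000⌋=3961; principal=30849-3961=26888; balance=435381-26888=408493
33. interest=⌊408493·91/10000⌋=3717; principal=30849-3717=27132; balance=408493-27132=381361
34. interest=⌊381361·91/10000⌋=3470; principal=30849-3470=27379; balance=381361-27379=353982
35. interest=⌊353982·91/10000⌋=3221; principal=30849-3221=27628; balance=353982-27628=326354
36. interest=⌊326354·91/10000⌋=2969; principal=30849-2969=27880; balance=326354-27880=298474
37. interest=⌊298474·91/10000⌋=2716; principal=30849-2716=28133; balance=298474-28133=270341
38. interest=⌊270341·91/10000⌋=2460; principal=30849-2460=28389; balance=270341-28389=241952
39. interest=⌊241952·91/10000⌋=2201; principal=30849-2201=28648; balance=241952-28648=213304
40. interest=⌊213304·91/10000⌋=1941; principal=30849-1941=28908; balance=213304-28908=184396
41. interest=⌊184396·91/10000⌋=1678; principal=30849-1678=29171; balance=184396-29171=155225
42. interest=⌊155225·91/10000⌋=1412; principal=30849-1412=29437; balance=155225-29437=125788
43. interest=⌊125788·91/10000⌋=1144; principal=30849-1144=29705; balance=125788-29705=96083
44. interest=⌊96083·91/10000⌋=874; principal=30849-874=29975; balance=96083-29975=66108
45. interest=⌊66108·91/10000⌋=601; principal=30849-601=30248; balance=66108-30248=35860
46. interest=⌊35860·91/10000⌋=326; principal=30849-326=30523; balance=35860-30523=5337
47. interest=⌊5337·91/10000⌋=48; principal=min(30849-48,5337)=5337; balance=5337-5337=0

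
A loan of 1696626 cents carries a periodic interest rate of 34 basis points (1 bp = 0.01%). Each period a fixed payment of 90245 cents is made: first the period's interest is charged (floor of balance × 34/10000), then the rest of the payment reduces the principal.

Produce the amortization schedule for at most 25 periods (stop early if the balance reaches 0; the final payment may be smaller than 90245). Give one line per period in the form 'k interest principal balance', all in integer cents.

1 5768 84477 1612149
2 5481 84764 1527385
3 5193 85052 1442333
4 4903 85342 1356991
5 4613 85632 1271359
6 4322 85923 1185436
7 4030 86215 1099221
8 3737 86508 1012713
9 3443 86802 925911
10 3148 87097 838814
11 2851 87394 751420
12 2554 87691 663729
13 2256 87989 575740
14 1957 88288 487452
15 1657 88588 398864
16 1356 88889 309975
17 1053 89192 220783
18 750 89495 131288
19 446 89799 41489
20 141 41489 0

1. interest=⌊1696626·34/10000⌋=5768; principal=90245-5768=84477; balance=1696626-84477=1612149
2. interest=⌊1612149·34/10000⌋=5481; principal=90245-5481=84764; balance=1612149-84764=1527385
3. interest=⌊1527385·34/10000⌋=5193; principal=90245-5193=85052; balance=1527385-85052=1442333
4. interest=⌊1442333·34/10000⌋=4903; principal=90245-4903=85342; balance=1442333-85342=1356991
5. interest=⌊1356991·34/10000⌋=4613; principal=90245-4613=85632; balance=1356991-85632=1271359
6. interest=⌊1271359·34/10000⌋=4322; principal=90245-4322=85923; balance=1271359-85923=1185436
7. interest=⌊1185436·34/10000⌋=4030; principal=90245-4030=86215; balance=1185436-86215=1099221
8. interest=⌊1099221·34/10000⌋=3737; principal=90245-3737=86508; balance=1099221-86508=1012713
9. interest=⌊1012713·34/10000⌋=3443; principal=90245-3443=86802; balance=1012713-86802=925911
10. interest=⌊925911·34/10000⌋=3148; principal=90245-3148=87097; balance=925911-87097=838814
11. interest=⌊838814·34/10000⌋=2851; principal=90245-2851=87394; balance=838814-87394=751420
12. interest=⌊751420·34/10000⌋=2554; principal=90245-2554=87691; balance=751420-87691=663729
13. interest=⌊663729·34/10000⌋=2256; principal=90245-2256=87989; balance=663729-87989=575740
14. interest=⌊575740·34/10000⌋=1957; principal=90245-1957=88288; balance=575740-88288=487452
15. interest=⌊487452·34/10000⌋=1657; principal=90245-1657=88588; balance=487452-88588=398864
16. interest=⌊398864·34/10000⌋=1356; principal=90245-1356=88889; balance=398864-88889=309975
17. interest=⌊309975·34/10000⌋=1053; principal=90245-1053=89192; balance=309975-89192=220783
18. interest=⌊220783·34/10000⌋=750; principal=90245-750=89495; balance=220783-89495=131288
19. interest=⌊131288·34/10000⌋=446; principal=90245-446=89799; balance=131288-89799=41489
20. interest=⌊41489·34/10000⌋=141; principal=min(90245-141,41489)=41489; balance=41489-41489=0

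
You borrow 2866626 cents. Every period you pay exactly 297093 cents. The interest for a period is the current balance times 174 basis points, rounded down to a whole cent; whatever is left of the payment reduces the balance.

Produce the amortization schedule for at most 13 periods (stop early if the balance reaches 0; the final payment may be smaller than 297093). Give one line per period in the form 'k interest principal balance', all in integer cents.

1. interest=⌊2866626·174/10000⌋=49879; principal=297093-49879=247214; balance=2866626-247214=2619412
2. interest=⌊2619412·174/10000⌋=45577; principal=297093-45577=251516; balance=2619412-251516=2367896
3. interest=⌊2367896·174/10000⌋=41201; principal=297093-41201=255892; balance=2367896-255892=2112004
4. interest=⌊2112004·174/10000⌋=36748; principal=297093-36748=260345; balance=2112004-260345=1851659
5. interest=⌊1851659·174/10000⌋=32218; principal=297093-32218=264875; balance=1851659-264875=1586784
6. interest=⌊1586784·174/10000⌋=27610; principal=297093-27610=269483; balance=1586784-269483=1317301
7. interest=⌊1317301·174/10000⌋=22921; principal=297093-22921=274172; balance=1317301-274172=1043129
8. interest=⌊1043129·174/10000⌋=18150; principal=297093-18150=278943; balance=1043129-278943=764186
9. interest=⌊764186·174/10000⌋=13296; principal=297093-13296=283797; balance=764186-283797=480389
10. interest=⌊480389·174/10000⌋=8358; principal=297093-8358=288735; balance=480389-288735=191654
11. interest=⌊191654·174/10000⌋=3334; principal=min(297093-3334,191654)=191654; balance=191654-191654=0

1 49879 247214 2619412
2 45577 251516 2367896
3 41201 255892 2112004
4 36748 260345 1851659
5 32218 264875 1586784
6 27610 269483 1317301
7 22921 274172 1043129
8 18150 278943 764186
9 13296 283797 480389
10 8358 288735 191654
11 3334 191654 0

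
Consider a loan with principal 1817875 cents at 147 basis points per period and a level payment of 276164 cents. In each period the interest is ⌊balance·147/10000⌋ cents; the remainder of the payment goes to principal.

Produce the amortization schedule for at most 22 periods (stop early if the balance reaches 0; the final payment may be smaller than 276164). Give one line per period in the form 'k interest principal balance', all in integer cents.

1. interest=⌊1817875·147/10000⌋=26722; principal=276164-26722=249442; balance=1817875-249442=1568433
2. interest=⌊1568433·147/10000⌋=23055; principal=276164-23055=253109; balance=1568433-253109=1315324
3. interest=⌊1315324·147/10000⌋=19335; principal=276164-19335=256829; balance=1315324-256829=1058495
4. interest=⌊1058495·147/10000⌋=15559; principal=276164-15559=260605; balance=1058495-260605=797890
5. interest=⌊797890·147/10000⌋=11728; principal=276164-11728=264436; balance=797890-264436=533454
6. interest=⌊533454·147/10000⌋=7841; principal=276164-7841=268323; balance=533454-268323=265131
7. interest=⌊265131·147/10000⌋=3897; principal=min(276164-3897,265131)=265131; balance=265131-265131=0

1 26722 249442 1568433
2 23055 253109 1315324
3 19335 256829 1058495
4 15559 260605 797890
5 11728 264436 533454
6 7841 268323 265131
7 3897 265131 0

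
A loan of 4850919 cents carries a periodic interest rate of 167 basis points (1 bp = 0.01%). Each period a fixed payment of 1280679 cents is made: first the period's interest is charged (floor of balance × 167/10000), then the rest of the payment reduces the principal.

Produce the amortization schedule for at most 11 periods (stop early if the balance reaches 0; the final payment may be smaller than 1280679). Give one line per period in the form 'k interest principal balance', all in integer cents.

1. interest=⌊4850919·167/10000⌋=81010; principal=1280679-81010=1199669; balance=4850919-1199669=3651250
2. interest=⌊3651250·167/10000⌋=60975; principal=1280679-60975=1219704; balance=3651250-1219704=2431546
3. interest=⌊2431546·167/10000⌋=40606; principal=1280679-40606=1240073; balance=2431546-1240073=1191473
4. interest=⌊1191473·167/10000⌋=19897; principal=min(1280679-19897,1191473)=1191473; balance=1191473-1191473=0

1 81010 1199669 3651250
2 60975 1219704 2431546
3 40606 1240073 1191473
4 19897 1191473 0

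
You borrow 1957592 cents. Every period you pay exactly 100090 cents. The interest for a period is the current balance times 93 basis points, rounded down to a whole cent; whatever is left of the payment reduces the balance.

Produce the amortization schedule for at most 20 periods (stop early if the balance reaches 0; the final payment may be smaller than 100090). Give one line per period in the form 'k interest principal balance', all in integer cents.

1 18205 81885 1875707
2 17444 82646 1793061
3 16675 83415 1709646
4 15899 84191 1625455
5 15116 84974 1540481
6 14326 85764 1454717
7 13528 86562 1368155
8 12723 87367 1280788
9 11911 88179 1192609
10 11091 88999 1103610
11 10263 89827 1013783
12 9428 90662 923121
13 8585 91505 831616
14 7734 92356 739260
15 6875 93215 646045
16 6008 94082 551963
17 5133 94957 457006
18 4250 95840 361166
19 3358 96732 264434
20 2459 97631 166803

1. interest=⌊1957592·93/10000⌋=18205; principal=100090-18205=81885; balance=1957592-81885=1875707
2. interest=⌊1875707·93/10000⌋=17444; principal=100090-17444=82646; balance=1875707-82646=1793061
3. interest=⌊1793061·93/10000⌋=16675; principal=100090-16675=83415; balance=1793061-83415=1709646
4. interest=⌊1709646·93/10000⌋=15899; principal=100090-15899=84191; balance=1709646-84191=1625455
5. interest=⌊1625455·93/10000⌋=15116; principal=100090-15116=84974; balance=1625455-84974=1540481
6. interest=⌊1540481·93/10000⌋=14326; principal=100090-14326=85764; balance=1540481-85764=1454717
7. interest=⌊1454717·93/10000⌋=13528; principal=100090-13528=86562; balance=1454717-86562=1368155
8. interest=⌊1368155·93/10000⌋=12723; principal=100090-12723=87367; balance=1368155-87367=1280788
9. interest=⌊1280788·93/10000⌋=11911; principal=100090-11911=88179; balance=1280788-88179=1192609
10. interest=⌊1192609·93/10000⌋=11091; principal=100090-11091=88999; balance=1192609-88999=1103610
11. interest=⌊1103610·93/10000⌋=10263; principal=100090-10263=89827; balance=1103610-89827=1013783
12. interest=⌊1013783·93/10000⌋=9428; principal=100090-9428=90662; balance=1013783-90662=923121
13. interest=⌊923121·93/10000⌋=8585; principal=100090-8585=91505; balance=923121-91505=831616
14. interest=⌊831616·93/10000⌋=7734; principal=100090-7734=92356; balance=831616-92356=739260
15. interest=⌊739260·93/10000⌋=6875; principal=100090-6875=93215; balance=739260-93215=646045
16. interest=⌊646045·93/10000⌋=6008; principal=100090-6008=94082; balance=646045-94082=551963
17. interest=⌊551963·93/10000⌋=5133; principal=100090-5133=94957; balance=551963-94957=457006
18. interest=⌊457006·93/10000⌋=4250; principal=100090-4250=95840; balance=457006-95840=361166
19. interest=⌊361166·93/10000⌋=3358; principal=100090-3358=96732; balance=361166-96732=264434
20. interest=⌊264434·93/10000⌋=2459; principal=100090-2459=97631; balance=264434-97631=166803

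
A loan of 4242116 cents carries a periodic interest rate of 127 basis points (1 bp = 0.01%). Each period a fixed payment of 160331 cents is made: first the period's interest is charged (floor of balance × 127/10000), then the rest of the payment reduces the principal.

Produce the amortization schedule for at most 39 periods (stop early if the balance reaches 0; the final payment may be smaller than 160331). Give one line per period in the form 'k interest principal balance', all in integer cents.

1 53874 106457 4135659
2 52522 107809 4027850
3 51153 109178 3918672
4 49767 110564 3808108
5 48362 111969 3696139
6 46940 113391 3582748
7 45500 114831 3467917
8 44042 116289 3351628
9 42565 117766 3233862
10 41070 119261 3114601
11 39555 120776 2993825
12 38021 122310 2871515
13 36468 123863 2747652
14 34895 125436 2622216
15 33302 127029 2495187
16 31688 128643 2366544
17 30055 130276 2236268
18 28400 131931 2104337
19 26725 133606 1970731
20 25028 135303 1835428
21 23309 137022 1698406
22 21569 138762 1559644
23 19807 140524 1419120
24 18022 142309 1276811
25 16215 144116 1132695
26 14385 145946 986749
27 12531 147800 838949
28 10654 149677 689272
29 8753 151578 537694
30 6828 153503 384191
31 4879 155452 228739
32 2904 157427 71312
33 905 71312 0

1. interest=⌊4242116·127/10000⌋=53874; principal=160331-53874=106457; balance=4242116-106457=4135659
2. interest=⌊4135659·127/10000⌋=52522; principal=160331-52522=107809; balance=4135659-107809=4027850
3. interest=⌊4027850·127/10000⌋=51153; principal=160331-51153=109178; balance=4027850-109178=3918672
4. interest=⌊3918672·127/10000⌋=49767; principal=160331-49767=110564; balance=3918672-110564=3808108
5. interest=⌊3808108·127/10000⌋=48362; principal=160331-48362=111969; balance=3808108-111969=3696139
6. interest=⌊3696139·127/10000⌋=46940; principal=160331-46940=113391; balance=3696139-113391=3582748
7. interest=⌊3582748·127/10000⌋=45500; principal=160331-45500=114831; balance=3582748-114831=3467917
8. interest=⌊3467917·127/10000⌋=44042; principal=160331-44042=116289; balance=3467917-116289=3351628
9. interest=⌊3351628·127/10000⌋=42565; principal=160331-42565=117766; balance=3351628-117766=3233862
10. interest=⌊3233862·127/10000⌋=41070; principal=160331-41070=119261; balance=3233862-119261=3114601
11. interest=⌊3114601·127/10000⌋=39555; principal=160331-39555=120776; balance=3114601-120776=2993825
12. interest=⌊2993825·127/10000⌋=38021; principal=160331-38021=122310; balance=2993825-122310=2871515
13. interest=⌊2871515·127/10000⌋=36468; principal=160331-36468=123863; balance=2871515-123863=2747652
14. interest=⌊2747652·127/10000⌋=34895; principal=160331-34895=125436; balance=2747652-125436=2622216
15. interest=⌊2622216·127/10000⌋=33302; principal=160331-33302=127029; balance=2622216-127029=2495187
16. interest=⌊2495187·127/10000⌋=31688; principal=160331-31688=128643; balance=2495187-128643=2366544
17. interest=⌊2366544·127/10000⌋=30055; principal=160331-30055=130276; balance=2366544-130276=2236268
18. interest=⌊2236268·127/10000⌋=28400; principal=160331-28400=131931; balance=2236268-131931=2104337
19. interest=⌊2104337·127/10000⌋=26725; principal=160331-26725=133606; balance=2104337-133606=1970731
20. interest=⌊1970731·127/10000⌋=25028; principal=160331-25028=135303; balance=1970731-135303=1835428
21. interest=⌊1835428·127/10000⌋=23309; principal=160331-23309=137022; balance=1835428-137022=1698406
22. interest=⌊1698406·127/10000⌋=21569; principal=160331-21569=138762; balance=1698406-138762=1559644
23. interest=⌊1559644·127/10000⌋=19807; principal=160331-19807=140524; balance=1559644-140524=1419120
24. interest=⌊1419120·127/10000⌋=18022; principal=160331-18022=142309; balance=1419120-142309=1276811
25. interest=⌊1276811·127/10000⌋=16215; principal=160331-16215=144116; balance=1276811-144116=1132695
26. interest=⌊1132695·127/10000⌋=14385; principal=160331-14385=145946; balance=1132695-145946=986749
27. interest=⌊986749·127/10000⌋=12531; principal=160331-12531=147800; balance=986749-147800=838949
28. interest=⌊838949·127/10000⌋=10654; principal=160331-10654=149677; balance=838949-149677=689272
29. interest=⌊689272·127/10000⌋=8753; principal=160331-8753=151578; balance=689272-151578=537694
30. interest=⌊537694·127/10000⌋=6828; principal=160331-6828=153503; balance=537694-153503=384191
31. interest=⌊384191·127/10000⌋=4879; principal=160331-4879=155452; balance=384191-155452=228739
32. interest=⌊228739·127/10000⌋=2904; principal=160331-2904=157427; balance=228739-157427=71312
33. interest=⌊71312·127/10000⌋=905; principal=min(160331-905,71312)=71312; balance=71312-71312=0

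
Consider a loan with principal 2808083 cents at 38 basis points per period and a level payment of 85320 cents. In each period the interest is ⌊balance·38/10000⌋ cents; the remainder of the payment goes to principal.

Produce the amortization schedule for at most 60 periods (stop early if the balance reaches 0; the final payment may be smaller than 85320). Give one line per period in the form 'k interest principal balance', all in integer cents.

1 10670 74650 2733433
2 10387 74933 2658500
3 10102 75218 2583282
4 9816 75504 2507778
5 9529 75791 2431987
6 9241 76079 2355908
7 8952 76368 2279540
8 8662 76658 2202882
9 8370 76950 2125932
10 8078 77242 2048690
11 7785 77535 1971155
12 7490 77830 1893325
13 7194 78126 1815199
14 6897 78423 1736776
15 6599 78721 1658055
16 6300 79020 1579035
17 6000 79320 1499715
18 5698 79622 1420093
19 5396 79924 1340169
20 5092 80228 1259941
21 4787 80533 1179408
22 4481 80839 1098569
23 4174 81146 1017423
24 3866 81454 935969
25 3556 81764 854205
26 3245 82075 772130
27 2934 82386 689744
28 2621 82699 607045
29 2306 83014 524031
30 1991 83329 440702
31 1674 83646 357056
32 1356 83964 273092
33 1037 84283 188809
34 717 84603 104206
35 395 84925 19281
36 73 19281 0

1. interest=⌊2808083·38/10000⌋=10670; principal=85320-10670=74650; balance=2808083-74650=2733433
2. interest=⌊2733433·38/10000⌋=10387; principal=85320-10387=74933; balance=2733433-74933=2658500
3. interest=⌊2658500·38/10000⌋=10102; principal=85320-10102=75218; balance=2658500-75218=2583282
4. interest=⌊2583282·38/10000⌋=9816; principal=85320-9816=75504; balance=2583282-75504=2507778
5. interest=⌊2507778·38/10000⌋=9529; principal=85320-9529=75791; balance=2507778-75791=2431987
6. interest=⌊2431987·38/10000⌋=9241; principal=85320-9241=76079; balance=2431987-76079=2355908
7. interest=⌊2355908·38/10000⌋=8952; principal=85320-8952=76368; balance=2355908-76368=2279540
8. interest=⌊2279540·38/10000⌋=8662; principal=85320-8662=76658; balance=2279540-76658=2202882
9. interest=⌊2202882·38/10000⌋=8370; principal=85320-8370=76950; balance=2202882-76950=2125932
10. interest=⌊2125932·38/10000⌋=8078; principal=85320-8078=77242; balance=2125932-77242=2048690
11. interest=⌊2048690·38/10000⌋=7785; principal=85320-7785=77535; balance=2048690-77535=1971155
12. interest=⌊1971155·38/10000⌋=7490; principal=85320-7490=77830; balance=1971155-77830=1893325
13. interest=⌊1893325·38/10000⌋=7194; principal=85320-7194=78126; balance=1893325-78126=1815199
14. interest=⌊1815199·38/10000⌋=6897; principal=85320-6897=78423; balance=1815199-78423=1736776
15. interest=⌊1736776·38/10000⌋=6599; principal=85320-6599=78721; balance=1736776-78721=1658055
16. interest=⌊1658055·38/10000⌋=6300; principal=85320-6300=79020; balance=1658055-79020=1579035
17. interest=⌊1579035·38/10000⌋=6000; principal=85320-6000=79320; balance=1579035-79320=1499715
18. interest=⌊1499715·38/10000⌋=5698; principal=85320-5698=79622; balance=1499715-79622=1420093
19. interest=⌊1420093·38/10000⌋=5396; principal=85320-5396=79924; balance=1420093-79924=1340169
20. interest=⌊1340169·38/10000⌋=5092; principal=85320-5092=80228; balance=1340169-80228=1259941
21. interest=⌊1259941·38/10000⌋=4787; principal=85320-4787=80533; balance=1259941-80533=1179408
22. interest=⌊1179408·38/10000⌋=4481; principal=85320-4481=80839; balance=1179408-80839=1098569
23. interest=⌊1098569·38/10000⌋=4174; principal=85320-4174=81146; balance=1098569-81146=1017423
24. interest=⌊1017423·38/10000⌋=3866; principal=85320-3866=81454; balance=1017423-81454=935969
25. interest=⌊935969·38/10000⌋=3556; principal=85320-3556=81764; balance=935969-81764=854205
26. interest=⌊854205·38/10000⌋=3245; principal=85320-3245=82075; balance=854205-82075=772130
27. interest=⌊772130·38/10000⌋=2934; principal=85320-2934=82386; balance=772130-82386=689744
28. interest=⌊689744·38/10000⌋=2621; principal=85320-2621=82699; balance=689744-82699=607045
29. interest=⌊607045·38/10000⌋=2306; principal=85320-2306=83014; balance=607045-83014=524031
30. interest=⌊524031·38/10000⌋=1991; principal=85320-1991=83329; balance=524031-83329=440702
31. interest=⌊440702·38/10000⌋=1674; principal=85320-1674=83646; balance=440702-83646=357056
32. interest=⌊357056·38/10000⌋=1356; principal=85320-1356=83964; balance=357056-83964=273092
33. interest=⌊273092·38/10000⌋=1037; principal=85320-1037=84283; balance=273092-84283=188809
34. interest=⌊188809·38/10000⌋=717; principal=85320-717=84603; balance=188809-84603=104206
35. interest=⌊104206·38/10000⌋=395; principal=85320-395=84925; balance=104206-84925=19281
36. interest=⌊19281·38/10000⌋=73; principal=min(85320-73,19281)=19281; balance=19281-19281=0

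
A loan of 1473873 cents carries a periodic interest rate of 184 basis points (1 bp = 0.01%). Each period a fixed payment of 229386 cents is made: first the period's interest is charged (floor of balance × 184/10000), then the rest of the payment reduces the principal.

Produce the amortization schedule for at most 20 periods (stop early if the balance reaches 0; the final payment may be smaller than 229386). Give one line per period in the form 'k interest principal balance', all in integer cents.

1 27119 202267 1271606
2 23397 205989 1065617
3 19607 209779 855838
4 15747 213639 642199
5 11816 217570 424629
6 7813 221573 203056
7 3736 203056 0

1. interest=⌊1473873·184/10000⌋=27119; principal=229386-27119=202267; balance=1473873-202267=1271606
2. interest=⌊1271606·184/10000⌋=23397; principal=229386-23397=205989; balance=1271606-205989=1065617
3. interest=⌊1065617·184/10000⌋=19607; principal=229386-19607=209779; balance=1065617-209779=855838
4. interest=⌊855838·184/10000⌋=15747; principal=229386-15747=213639; balance=855838-213639=642199
5. interest=⌊642199·184/10000⌋=11816; principal=229386-11816=217570; balance=642199-217570=424629
6. interest=⌊424629·184/10000⌋=7813; principal=229386-7813=221573; balance=424629-221573=203056
7. interest=⌊203056·184/10000⌋=3736; principal=min(229386-3736,203056)=203056; balance=203056-203056=0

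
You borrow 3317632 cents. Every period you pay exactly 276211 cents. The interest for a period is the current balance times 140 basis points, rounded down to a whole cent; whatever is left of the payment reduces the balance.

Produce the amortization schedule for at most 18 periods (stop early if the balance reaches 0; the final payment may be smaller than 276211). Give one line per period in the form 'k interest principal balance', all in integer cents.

1. interest=⌊3317632·140/10000⌋=46446; principal=276211-46446=229765; balance=3317632-229765=3087867
2. interest=⌊3087867·140/10000⌋=43230; principal=276211-43230=232981; balance=3087867-232981=2854886
3. interest=⌊2854886·140/10000⌋=39968; principal=276211-39968=236243; balance=2854886-236243=2618643
4. interest=⌊2618643·140/10000⌋=36661; principal=276211-36661=239550; balance=2618643-239550=2379093
5. interest=⌊2379093·140/10000⌋=33307; principal=276211-33307=242904; balance=2379093-242904=2136189
6. interest=⌊2136189·140/10000⌋=29906; principal=276211-29906=246305; balance=2136189-246305=1889884
7. interest=⌊1889884·140/10000⌋=26458; principal=276211-26458=249753; balance=1889884-249753=1640131
8. interest=⌊1640131·140/10000⌋=22961; principal=276211-22961=253250; balance=1640131-253250=1386881
9. interest=⌊1386881·140/10000⌋=19416; principal=276211-19416=256795; balance=1386881-256795=1130086
10. interest=⌊1130086·140/10000⌋=15821; principal=276211-15821=260390; balance=1130086-260390=869696
11. interest=⌊869696·140/10000⌋=12175; principal=276211-12175=264036; balance=869696-264036=605660
12. interest=⌊605660·140/10000⌋=8479; principal=276211-8479=267732; balance=605660-267732=337928
13. interest=⌊337928·140/10000⌋=4730; principal=276211-4730=271481; balance=337928-271481=66447
14. interest=⌊66447·140/10000⌋=930; principal=min(276211-930,66447)=66447; balance=66447-66447=0

1 46446 229765 3087867
2 43230 232981 2854886
3 39968 236243 2618643
4 36661 239550 2379093
5 33307 242904 2136189
6 29906 246305 1889884
7 26458 249753 1640131
8 22961 253250 1386881
9 19416 256795 1130086
10 15821 260390 869696
11 12175 264036 605660
12 8479 267732 337928
13 4730 271481 66447
14 930 66447 0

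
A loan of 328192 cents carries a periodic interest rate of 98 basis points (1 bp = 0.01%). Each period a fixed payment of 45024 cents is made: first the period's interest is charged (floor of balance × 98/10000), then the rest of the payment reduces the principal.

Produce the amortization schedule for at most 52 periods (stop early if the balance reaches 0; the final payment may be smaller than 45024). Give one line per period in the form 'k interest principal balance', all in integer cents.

1 3216 41808 286384
2 2806 42218 244166
3 2392 42632 201534
4 1975 43049 158485
5 1553 43471 115014
6 1127 43897 71117
7 696 44328 26789
8 262 26789 0

1. interest=⌊328192·98/10000⌋=3216; principal=45024-3216=41808; balance=328192-41808=286384
2. interest=⌊286384·98/10000⌋=2806; principal=45024-2806=42218; balance=286384-42218=244166
3. interest=⌊244166·98/10000⌋=2392; principal=45024-2392=42632; balance=244166-42632=201534
4. interest=⌊201534·98/10000⌋=1975; principal=45024-1975=43049; balance=201534-43049=158485
5. interest=⌊158485·98/10000⌋=1553; principal=45024-1553=43471; balance=158485-43471=115014
6. interest=⌊115014·98/10000⌋=1127; principal=45024-1127=43897; balance=115014-43897=71117
7. interest=⌊71117·98/10000⌋=696; principal=45024-696=44328; balance=71117-44328=26789
8. interest=⌊26789·98/10000⌋=262; principal=min(45024-262,26789)=26789; balance=26789-26789=0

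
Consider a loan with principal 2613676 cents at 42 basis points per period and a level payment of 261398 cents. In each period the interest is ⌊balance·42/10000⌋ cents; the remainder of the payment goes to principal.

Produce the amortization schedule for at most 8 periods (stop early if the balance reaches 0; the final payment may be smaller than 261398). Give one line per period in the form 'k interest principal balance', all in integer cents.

1 10977 250421 2363255
2 9925 251473 2111782
3 8869 252529 1859253
4 7808 253590 1605663
5 6743 254655 1351008
6 5674 255724 1095284
7 4600 256798 838486
8 3521 257877 580609

1. interest=⌊2613676·42/10000⌋=10977; principal=261398-10977=250421; balance=2613676-250421=2363255
2. interest=⌊2363255·42/10000⌋=9925; principal=261398-9925=251473; balance=2363255-251473=2111782
3. interest=⌊2111782·42/10000⌋=8869; principal=261398-8869=252529; balance=2111782-252529=1859253
4. interest=⌊1859253·42/10000⌋=7808; principal=261398-7808=253590; balance=1859253-253590=1605663
5. interest=⌊1605663·42/10000⌋=6743; principal=261398-6743=254655; balance=1605663-254655=1351008
6. interest=⌊1351008·42/10000⌋=5674; principal=261398-5674=255724; balance=1351008-255724=1095284
7. interest=⌊1095284·42/10000⌋=4600; principal=261398-4600=256798; balance=1095284-256798=838486
8. interest=⌊838486·42/10000⌋=3521; principal=261398-3521=257877; balance=838486-257877=580609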